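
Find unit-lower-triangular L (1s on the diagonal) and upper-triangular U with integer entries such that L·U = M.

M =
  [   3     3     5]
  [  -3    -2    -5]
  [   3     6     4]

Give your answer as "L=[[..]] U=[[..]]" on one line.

L=[[1,0,0],[-1,1,0],[1,3,1]] U=[[3,3,5],[0,1,0],[0,0,-1]]

  r1 -= -1·r0 → [0,1,0]
  r2 -= 1·r0 → [0,3,-1]
  r2 -= 3·r1 → [0,0,-1]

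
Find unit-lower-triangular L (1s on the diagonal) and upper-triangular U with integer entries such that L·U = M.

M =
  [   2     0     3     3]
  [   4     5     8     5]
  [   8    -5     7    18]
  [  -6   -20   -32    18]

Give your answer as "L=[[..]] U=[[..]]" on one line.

  R1 -= 2·R0 → [0,5,2,-1]
  R2 -= 4·R0 → [0,-5,-5,6]
  R3 -= -3·R0 → [0,-20,-23,27]
  R2 -= -1·R1 → [0,0,-3,5]
  R3 -= -4·R1 → [0,0,-15,23]
  R3 -= 5·R2 → [0,0,0,-2]

L=[[1,0,0,0],[2,1,0,0],[4,-1,1,0],[-3,-4,5,1]] U=[[2,0,3,3],[0,5,2,-1],[0,0,-3,5],[0,0,0,-2]]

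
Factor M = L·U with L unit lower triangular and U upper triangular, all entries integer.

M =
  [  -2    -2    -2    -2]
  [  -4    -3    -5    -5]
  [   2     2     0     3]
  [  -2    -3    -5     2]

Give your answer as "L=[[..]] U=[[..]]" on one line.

L=[[1,0,0,0],[2,1,0,0],[-1,0,1,0],[1,-1,2,1]] U=[[-2,-2,-2,-2],[0,1,-1,-1],[0,0,-2,1],[0,0,0,1]]

  R1 -= 2·R0 → [0,1,-1,-1]
  R2 -= -1·R0 → [0,0,-2,1]
  R3 -= 1·R0 → [0,-1,-3,4]
  R2 -= 0·R1 → [0,0,-2,1]
  R3 -= -1·R1 → [0,0,-4,3]
  R3 -= 2·R2 → [0,0,0,1]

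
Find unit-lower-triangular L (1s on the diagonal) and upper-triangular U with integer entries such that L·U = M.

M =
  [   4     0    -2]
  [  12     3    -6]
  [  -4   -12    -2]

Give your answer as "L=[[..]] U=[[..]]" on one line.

  row1 -= 3·row0 → [0,3,0]
  row2 -= -1·row0 → [0,-12,-4]
  row2 -= -4·row1 → [0,0,-4]

L=[[1,0,0],[3,1,0],[-1,-4,1]] U=[[4,0,-2],[0,3,0],[0,0,-4]]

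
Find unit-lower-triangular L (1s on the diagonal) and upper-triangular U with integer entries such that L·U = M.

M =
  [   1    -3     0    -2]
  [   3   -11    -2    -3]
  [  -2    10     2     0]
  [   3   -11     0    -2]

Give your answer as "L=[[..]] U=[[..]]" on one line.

L=[[1,0,0,0],[3,1,0,0],[-2,-2,1,0],[3,1,-1,1]] U=[[1,-3,0,-2],[0,-2,-2,3],[0,0,-2,2],[0,0,0,3]]

  r1 -= 3·r0 → [0,-2,-2,3]
  r2 -= -2·r0 → [0,4,2,-4]
  r3 -= 3·r0 → [0,-2,0,4]
  r2 -= -2·r1 → [0,0,-2,2]
  r3 -= 1·r1 → [0,0,2,1]
  r3 -= -1·r2 → [0,0,0,3]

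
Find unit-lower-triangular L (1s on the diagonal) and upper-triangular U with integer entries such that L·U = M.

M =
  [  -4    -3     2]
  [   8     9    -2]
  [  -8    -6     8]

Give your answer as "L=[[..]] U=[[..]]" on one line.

  R1 -= -2·R0 → [0,3,2]
  R2 -= 2·R0 → [0,0,4]
  R2 -= 0·R1 → [0,0,4]

L=[[1,0,0],[-2,1,0],[2,0,1]] U=[[-4,-3,2],[0,3,2],[0,0,4]]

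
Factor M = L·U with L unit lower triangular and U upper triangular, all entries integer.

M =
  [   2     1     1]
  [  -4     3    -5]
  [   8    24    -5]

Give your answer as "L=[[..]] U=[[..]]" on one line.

  r1 -= -2·r0 → [0,5,-3]
  r2 -= 4·r0 → [0,20,-9]
  r2 -= 4·r1 → [0,0,3]

L=[[1,0,0],[-2,1,0],[4,4,1]] U=[[2,1,1],[0,5,-3],[0,0,3]]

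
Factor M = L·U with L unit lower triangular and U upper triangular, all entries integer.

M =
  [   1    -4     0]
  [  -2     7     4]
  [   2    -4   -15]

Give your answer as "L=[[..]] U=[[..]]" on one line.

  R1 -= -2·R0 → [0,-1,4]
  R2 -= 2·R0 → [0,4,-15]
  R2 -= -4·R1 → [0,0,1]

L=[[1,0,0],[-2,1,0],[2,-4,1]] U=[[1,-4,0],[0,-1,4],[0,0,1]]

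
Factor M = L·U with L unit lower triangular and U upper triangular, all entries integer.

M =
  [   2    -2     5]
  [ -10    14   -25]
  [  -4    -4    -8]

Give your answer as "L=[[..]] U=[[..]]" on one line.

L=[[1,0,0],[-5,1,0],[-2,-2,1]] U=[[2,-2,5],[0,4,0],[0,0,2]]

  r1 -= -5·r0 → [0,4,0]
  r2 -= -2·r0 → [0,-8,2]
  r2 -= -2·r1 → [0,0,2]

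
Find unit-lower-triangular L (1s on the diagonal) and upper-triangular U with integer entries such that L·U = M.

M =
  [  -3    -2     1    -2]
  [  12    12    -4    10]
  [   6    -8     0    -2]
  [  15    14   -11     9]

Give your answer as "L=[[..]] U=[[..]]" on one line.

  r1 -= -4·r0 → [0,4,0,2]
  r2 -= -2·r0 → [0,-12,2,-6]
  r3 -= -5·r0 → [0,4,-6,-1]
  r2 -= -3·r1 → [0,0,2,0]
  r3 -= 1·r1 → [0,0,-6,-3]
  r3 -= -3·r2 → [0,0,0,-3]

L=[[1,0,0,0],[-4,1,0,0],[-2,-3,1,0],[-5,1,-3,1]] U=[[-3,-2,1,-2],[0,4,0,2],[0,0,2,0],[0,0,0,-3]]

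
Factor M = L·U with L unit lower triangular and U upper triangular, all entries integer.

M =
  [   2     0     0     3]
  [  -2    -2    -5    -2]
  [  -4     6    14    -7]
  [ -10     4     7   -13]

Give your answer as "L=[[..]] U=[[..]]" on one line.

L=[[1,0,0,0],[-1,1,0,0],[-2,-3,1,0],[-5,-2,3,1]] U=[[2,0,0,3],[0,-2,-5,1],[0,0,-1,2],[0,0,0,-2]]

  R1 -= -1·R0 → [0,-2,-5,1]
  R2 -= -2·R0 → [0,6,14,-1]
  R3 -= -5·R0 → [0,4,7,2]
  R2 -= -3·R1 → [0,0,-1,2]
  R3 -= -2·R1 → [0,0,-3,4]
  R3 -= 3·R2 → [0,0,0,-2]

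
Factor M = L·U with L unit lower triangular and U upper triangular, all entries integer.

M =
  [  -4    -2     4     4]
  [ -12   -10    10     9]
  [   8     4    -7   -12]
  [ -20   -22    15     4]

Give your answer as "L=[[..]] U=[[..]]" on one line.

  r1 -= 3·r0 → [0,-4,-2,-3]
  r2 -= -2·r0 → [0,0,1,-4]
  r3 -= 5·r0 → [0,-12,-5,-16]
  r2 -= 0·r1 → [0,0,1,-4]
  r3 -= 3·r1 → [0,0,1,-7]
  r3 -= 1·r2 → [0,0,0,-3]

L=[[1,0,0,0],[3,1,0,0],[-2,0,1,0],[5,3,1,1]] U=[[-4,-2,4,4],[0,-4,-2,-3],[0,0,1,-4],[0,0,0,-3]]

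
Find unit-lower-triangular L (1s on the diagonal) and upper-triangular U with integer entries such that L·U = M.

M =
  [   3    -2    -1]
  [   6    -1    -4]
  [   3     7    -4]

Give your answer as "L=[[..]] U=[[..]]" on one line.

  r1 -= 2·r0 → [0,3,-2]
  r2 -= 1·r0 → [0,9,-3]
  r2 -= 3·r1 → [0,0,3]

L=[[1,0,0],[2,1,0],[1,3,1]] U=[[3,-2,-1],[0,3,-2],[0,0,3]]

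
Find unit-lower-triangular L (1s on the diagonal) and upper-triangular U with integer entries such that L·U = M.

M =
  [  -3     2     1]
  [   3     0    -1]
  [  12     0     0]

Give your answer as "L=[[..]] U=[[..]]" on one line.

L=[[1,0,0],[-1,1,0],[-4,4,1]] U=[[-3,2,1],[0,2,0],[0,0,4]]

  r1 -= -1·r0 → [0,2,0]
  r2 -= -4·r0 → [0,8,4]
  r2 -= 4·r1 → [0,0,4]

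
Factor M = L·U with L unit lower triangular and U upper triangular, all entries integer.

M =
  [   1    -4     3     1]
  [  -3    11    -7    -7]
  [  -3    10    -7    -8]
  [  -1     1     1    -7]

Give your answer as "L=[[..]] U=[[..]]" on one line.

L=[[1,0,0,0],[-3,1,0,0],[-3,2,1,0],[-1,3,1,1]] U=[[1,-4,3,1],[0,-1,2,-4],[0,0,-2,3],[0,0,0,3]]

  row1 -= -3·row0 → [0,-1,2,-4]
  row2 -= -3·row0 → [0,-2,2,-5]
  row3 -= -1·row0 → [0,-3,4,-6]
  row2 -= 2·row1 → [0,0,-2,3]
  row3 -= 3·row1 → [0,0,-2,6]
  row3 -= 1·row2 → [0,0,0,3]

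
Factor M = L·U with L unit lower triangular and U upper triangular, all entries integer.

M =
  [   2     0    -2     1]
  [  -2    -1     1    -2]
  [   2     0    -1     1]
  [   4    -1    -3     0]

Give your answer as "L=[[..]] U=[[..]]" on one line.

  row1 -= -1·row0 → [0,-1,-1,-1]
  row2 -= 1·row0 → [0,0,1,0]
  row3 -= 2·row0 → [0,-1,1,-2]
  row2 -= 0·row1 → [0,0,1,0]
  row3 -= 1·row1 → [0,0,2,-1]
  row3 -= 2·row2 → [0,0,0,-1]

L=[[1,0,0,0],[-1,1,0,0],[1,0,1,0],[2,1,2,1]] U=[[2,0,-2,1],[0,-1,-1,-1],[0,0,1,0],[0,0,0,-1]]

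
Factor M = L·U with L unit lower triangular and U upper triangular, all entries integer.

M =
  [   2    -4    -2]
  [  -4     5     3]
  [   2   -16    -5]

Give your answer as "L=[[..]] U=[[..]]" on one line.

  row1 -= -2·row0 → [0,-3,-1]
  row2 -= 1·row0 → [0,-12,-3]
  row2 -= 4·row1 → [0,0,1]

L=[[1,0,0],[-2,1,0],[1,4,1]] U=[[2,-4,-2],[0,-3,-1],[0,0,1]]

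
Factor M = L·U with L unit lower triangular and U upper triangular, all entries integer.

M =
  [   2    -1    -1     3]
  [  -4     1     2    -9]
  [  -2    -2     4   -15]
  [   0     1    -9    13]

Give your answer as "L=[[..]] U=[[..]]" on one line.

  R1 -= -2·R0 → [0,-1,0,-3]
  R2 -= -1·R0 → [0,-3,3,-12]
  R3 -= 0·R0 → [0,1,-9,13]
  R2 -= 3·R1 → [0,0,3,-3]
  R3 -= -1·R1 → [0,0,-9,10]
  R3 -= -3·R2 → [0,0,0,1]

L=[[1,0,0,0],[-2,1,0,0],[-1,3,1,0],[0,-1,-3,1]] U=[[2,-1,-1,3],[0,-1,0,-3],[0,0,3,-3],[0,0,0,1]]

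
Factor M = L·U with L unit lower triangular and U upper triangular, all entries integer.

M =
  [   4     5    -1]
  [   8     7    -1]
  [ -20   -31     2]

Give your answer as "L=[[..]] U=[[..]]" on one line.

  r1 -= 2·r0 → [0,-3,1]
  r2 -= -5·r0 → [0,-6,-3]
  r2 -= 2·r1 → [0,0,-5]

L=[[1,0,0],[2,1,0],[-5,2,1]] U=[[4,5,-1],[0,-3,1],[0,0,-5]]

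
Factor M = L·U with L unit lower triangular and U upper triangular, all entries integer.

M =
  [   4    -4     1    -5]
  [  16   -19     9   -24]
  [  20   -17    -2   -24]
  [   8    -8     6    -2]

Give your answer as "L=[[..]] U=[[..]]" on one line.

  R1 -= 4·R0 → [0,-3,5,-4]
  R2 -= 5·R0 → [0,3,-7,1]
  R3 -= 2·R0 → [0,0,4,8]
  R2 -= -1·R1 → [0,0,-2,-3]
  R3 -= 0·R1 → [0,0,4,8]
  R3 -= -2·R2 → [0,0,0,2]

L=[[1,0,0,0],[4,1,0,0],[5,-1,1,0],[2,0,-2,1]] U=[[4,-4,1,-5],[0,-3,5,-4],[0,0,-2,-3],[0,0,0,2]]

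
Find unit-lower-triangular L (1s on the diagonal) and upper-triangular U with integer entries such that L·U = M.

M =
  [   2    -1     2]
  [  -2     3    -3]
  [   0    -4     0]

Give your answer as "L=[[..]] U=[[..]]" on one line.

  R1 -= -1·R0 → [0,2,-1]
  R2 -= 0·R0 → [0,-4,0]
  R2 -= -2·R1 → [0,0,-2]

L=[[1,0,0],[-1,1,0],[0,-2,1]] U=[[2,-1,2],[0,2,-1],[0,0,-2]]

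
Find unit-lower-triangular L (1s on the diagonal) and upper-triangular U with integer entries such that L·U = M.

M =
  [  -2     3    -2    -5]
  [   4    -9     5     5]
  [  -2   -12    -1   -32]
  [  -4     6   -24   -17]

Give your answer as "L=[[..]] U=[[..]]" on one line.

L=[[1,0,0,0],[-2,1,0,0],[1,5,1,0],[2,0,5,1]] U=[[-2,3,-2,-5],[0,-3,1,-5],[0,0,-4,-2],[0,0,0,3]]

  r1 -= -2·r0 → [0,-3,1,-5]
  r2 -= 1·r0 → [0,-15,1,-27]
  r3 -= 2·r0 → [0,0,-20,-7]
  r2 -= 5·r1 → [0,0,-4,-2]
  r3 -= 0·r1 → [0,0,-20,-7]
  r3 -= 5·r2 → [0,0,0,3]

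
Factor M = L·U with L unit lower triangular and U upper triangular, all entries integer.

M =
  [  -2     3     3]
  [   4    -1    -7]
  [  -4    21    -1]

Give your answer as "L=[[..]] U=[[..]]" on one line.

L=[[1,0,0],[-2,1,0],[2,3,1]] U=[[-2,3,3],[0,5,-1],[0,0,-4]]

  row1 -= -2·row0 → [0,5,-1]
  row2 -= 2·row0 → [0,15,-7]
  row2 -= 3·row1 → [0,0,-4]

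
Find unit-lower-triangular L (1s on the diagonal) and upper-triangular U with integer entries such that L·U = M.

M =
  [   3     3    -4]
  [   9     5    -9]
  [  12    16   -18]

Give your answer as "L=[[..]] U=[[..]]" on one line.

L=[[1,0,0],[3,1,0],[4,-1,1]] U=[[3,3,-4],[0,-4,3],[0,0,1]]

  row1 -= 3·row0 → [0,-4,3]
  row2 -= 4·row0 → [0,4,-2]
  row2 -= -1·row1 → [0,0,1]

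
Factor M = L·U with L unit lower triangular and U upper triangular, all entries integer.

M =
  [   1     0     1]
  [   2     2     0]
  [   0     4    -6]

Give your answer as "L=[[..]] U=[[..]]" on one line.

  row1 -= 2·row0 → [0,2,-2]
  row2 -= 0·row0 → [0,4,-6]
  row2 -= 2·row1 → [0,0,-2]

L=[[1,0,0],[2,1,0],[0,2,1]] U=[[1,0,1],[0,2,-2],[0,0,-2]]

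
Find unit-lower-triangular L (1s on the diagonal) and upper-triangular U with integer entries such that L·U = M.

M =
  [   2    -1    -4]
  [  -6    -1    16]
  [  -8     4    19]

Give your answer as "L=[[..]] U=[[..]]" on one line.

  r1 -= -3·r0 → [0,-4,4]
  r2 -= -4·r0 → [0,0,3]
  r2 -= 0·r1 → [0,0,3]

L=[[1,0,0],[-3,1,0],[-4,0,1]] U=[[2,-1,-4],[0,-4,4],[0,0,3]]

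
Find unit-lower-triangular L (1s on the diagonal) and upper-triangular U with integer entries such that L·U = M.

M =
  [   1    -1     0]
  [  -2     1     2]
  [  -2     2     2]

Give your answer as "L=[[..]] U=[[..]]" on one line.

L=[[1,0,0],[-2,1,0],[-2,0,1]] U=[[1,-1,0],[0,-1,2],[0,0,2]]

  r1 -= -2·r0 → [0,-1,2]
  r2 -= -2·r0 → [0,0,2]
  r2 -= 0·r1 → [0,0,2]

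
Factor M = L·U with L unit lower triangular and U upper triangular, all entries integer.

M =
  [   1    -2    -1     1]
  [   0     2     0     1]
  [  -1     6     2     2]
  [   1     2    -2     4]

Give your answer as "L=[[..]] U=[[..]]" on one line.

L=[[1,0,0,0],[0,1,0,0],[-1,2,1,0],[1,2,-1,1]] U=[[1,-2,-1,1],[0,2,0,1],[0,0,1,1],[0,0,0,2]]

  r1 -= 0·r0 → [0,2,0,1]
  r2 -= -1·r0 → [0,4,1,3]
  r3 -= 1·r0 → [0,4,-1,3]
  r2 -= 2·r1 → [0,0,1,1]
  r3 -= 2·r1 → [0,0,-1,1]
  r3 -= -1·r2 → [0,0,0,2]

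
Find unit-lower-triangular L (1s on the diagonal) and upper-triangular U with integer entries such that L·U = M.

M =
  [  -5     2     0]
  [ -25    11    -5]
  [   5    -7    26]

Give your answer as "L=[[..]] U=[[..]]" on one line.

L=[[1,0,0],[5,1,0],[-1,-5,1]] U=[[-5,2,0],[0,1,-5],[0,0,1]]

  R1 -= 5·R0 → [0,1,-5]
  R2 -= -1·R0 → [0,-5,26]
  R2 -= -5·R1 → [0,0,1]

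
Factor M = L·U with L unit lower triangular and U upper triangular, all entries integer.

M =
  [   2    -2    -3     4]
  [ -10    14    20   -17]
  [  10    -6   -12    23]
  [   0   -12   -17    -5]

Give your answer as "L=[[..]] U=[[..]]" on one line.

L=[[1,0,0,0],[-5,1,0,0],[5,1,1,0],[0,-3,1,1]] U=[[2,-2,-3,4],[0,4,5,3],[0,0,-2,0],[0,0,0,4]]

  r1 -= -5·r0 → [0,4,5,3]
  r2 -= 5·r0 → [0,4,3,3]
  r3 -= 0·r0 → [0,-12,-17,-5]
  r2 -= 1·r1 → [0,0,-2,0]
  r3 -= -3·r1 → [0,0,-2,4]
  r3 -= 1·r2 → [0,0,0,4]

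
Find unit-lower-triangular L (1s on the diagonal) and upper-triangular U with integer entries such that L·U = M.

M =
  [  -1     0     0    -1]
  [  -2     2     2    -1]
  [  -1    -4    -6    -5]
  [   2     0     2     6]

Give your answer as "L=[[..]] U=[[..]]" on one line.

L=[[1,0,0,0],[2,1,0,0],[1,-2,1,0],[-2,0,-1,1]] U=[[-1,0,0,-1],[0,2,2,1],[0,0,-2,-2],[0,0,0,2]]

  row1 -= 2·row0 → [0,2,2,1]
  row2 -= 1·row0 → [0,-4,-6,-4]
  row3 -= -2·row0 → [0,0,2,4]
  row2 -= -2·row1 → [0,0,-2,-2]
  row3 -= 0·row1 → [0,0,2,4]
  row3 -= -1·row2 → [0,0,0,2]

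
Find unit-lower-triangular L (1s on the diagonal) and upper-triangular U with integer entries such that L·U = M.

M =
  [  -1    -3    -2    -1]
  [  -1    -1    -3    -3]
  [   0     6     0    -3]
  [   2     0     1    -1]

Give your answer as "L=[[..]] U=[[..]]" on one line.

L=[[1,0,0,0],[1,1,0,0],[0,3,1,0],[-2,-3,-2,1]] U=[[-1,-3,-2,-1],[0,2,-1,-2],[0,0,3,3],[0,0,0,-3]]

  r1 -= 1·r0 → [0,2,-1,-2]
  r2 -= 0·r0 → [0,6,0,-3]
  r3 -= -2·r0 → [0,-6,-3,-3]
  r2 -= 3·r1 → [0,0,3,3]
  r3 -= -3·r1 → [0,0,-6,-9]
  r3 -= -2·r2 → [0,0,0,-3]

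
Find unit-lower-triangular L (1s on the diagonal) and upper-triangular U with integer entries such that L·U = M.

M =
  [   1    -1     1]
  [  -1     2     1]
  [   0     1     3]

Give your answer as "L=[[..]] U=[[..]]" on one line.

  row1 -= -1·row0 → [0,1,2]
  row2 -= 0·row0 → [0,1,3]
  row2 -= 1·row1 → [0,0,1]

L=[[1,0,0],[-1,1,0],[0,1,1]] U=[[1,-1,1],[0,1,2],[0,0,1]]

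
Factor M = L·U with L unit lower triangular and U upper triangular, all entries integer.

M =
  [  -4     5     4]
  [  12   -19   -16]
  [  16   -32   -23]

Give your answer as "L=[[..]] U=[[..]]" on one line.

  R1 -= -3·R0 → [0,-4,-4]
  R2 -= -4·R0 → [0,-12,-7]
  R2 -= 3·R1 → [0,0,5]

L=[[1,0,0],[-3,1,0],[-4,3,1]] U=[[-4,5,4],[0,-4,-4],[0,0,5]]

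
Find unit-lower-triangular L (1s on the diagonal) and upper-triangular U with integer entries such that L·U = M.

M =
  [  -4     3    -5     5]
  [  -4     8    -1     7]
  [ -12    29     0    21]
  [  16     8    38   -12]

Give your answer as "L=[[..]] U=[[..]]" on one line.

L=[[1,0,0,0],[1,1,0,0],[3,4,1,0],[-4,4,-2,1]] U=[[-4,3,-5,5],[0,5,4,2],[0,0,-1,-2],[0,0,0,-4]]

  R1 -= 1·R0 → [0,5,4,2]
  R2 -= 3·R0 → [0,20,15,6]
  R3 -= -4·R0 → [0,20,18,8]
  R2 -= 4·R1 → [0,0,-1,-2]
  R3 -= 4·R1 → [0,0,2,0]
  R3 -= -2·R2 → [0,0,0,-4]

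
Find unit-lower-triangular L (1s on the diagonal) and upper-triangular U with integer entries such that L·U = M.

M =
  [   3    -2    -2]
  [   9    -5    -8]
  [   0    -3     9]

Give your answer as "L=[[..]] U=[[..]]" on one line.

  R1 -= 3·R0 → [0,1,-2]
  R2 -= 0·R0 → [0,-3,9]
  R2 -= -3·R1 → [0,0,3]

L=[[1,0,0],[3,1,0],[0,-3,1]] U=[[3,-2,-2],[0,1,-2],[0,0,3]]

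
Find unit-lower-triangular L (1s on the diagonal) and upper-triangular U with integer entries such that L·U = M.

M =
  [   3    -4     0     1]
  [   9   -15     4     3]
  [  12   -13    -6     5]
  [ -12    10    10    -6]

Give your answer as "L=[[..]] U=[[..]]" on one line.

  r1 -= 3·r0 → [0,-3,4,0]
  r2 -= 4·r0 → [0,3,-6,1]
  r3 -= -4·r0 → [0,-6,10,-2]
  r2 -= -1·r1 → [0,0,-2,1]
  r3 -= 2·r1 → [0,0,2,-2]
  r3 -= -1·r2 → [0,0,0,-1]

L=[[1,0,0,0],[3,1,0,0],[4,-1,1,0],[-4,2,-1,1]] U=[[3,-4,0,1],[0,-3,4,0],[0,0,-2,1],[0,0,0,-1]]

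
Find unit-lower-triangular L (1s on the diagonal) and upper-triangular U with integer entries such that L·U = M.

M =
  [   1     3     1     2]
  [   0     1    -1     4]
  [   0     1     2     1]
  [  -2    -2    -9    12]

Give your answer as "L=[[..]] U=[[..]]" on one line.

L=[[1,0,0,0],[0,1,0,0],[0,1,1,0],[-2,4,-1,1]] U=[[1,3,1,2],[0,1,-1,4],[0,0,3,-3],[0,0,0,-3]]

  R1 -= 0·R0 → [0,1,-1,4]
  R2 -= 0·R0 → [0,1,2,1]
  R3 -= -2·R0 → [0,4,-7,16]
  R2 -= 1·R1 → [0,0,3,-3]
  R3 -= 4·R1 → [0,0,-3,0]
  R3 -= -1·R2 → [0,0,0,-3]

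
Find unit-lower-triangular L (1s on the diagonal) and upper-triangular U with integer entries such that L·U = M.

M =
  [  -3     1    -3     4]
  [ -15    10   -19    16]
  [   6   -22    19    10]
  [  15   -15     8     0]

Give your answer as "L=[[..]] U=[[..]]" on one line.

  r1 -= 5·r0 → [0,5,-4,-4]
  r2 -= -2·r0 → [0,-20,13,18]
  r3 -= -5·r0 → [0,-10,-7,20]
  r2 -= -4·r1 → [0,0,-3,2]
  r3 -= -2·r1 → [0,0,-15,12]
  r3 -= 5·r2 → [0,0,0,2]

L=[[1,0,0,0],[5,1,0,0],[-2,-4,1,0],[-5,-2,5,1]] U=[[-3,1,-3,4],[0,5,-4,-4],[0,0,-3,2],[0,0,0,2]]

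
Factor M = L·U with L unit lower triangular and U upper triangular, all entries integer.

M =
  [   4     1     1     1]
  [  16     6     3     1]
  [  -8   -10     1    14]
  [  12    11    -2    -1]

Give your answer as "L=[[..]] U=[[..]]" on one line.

  r1 -= 4·r0 → [0,2,-1,-3]
  r2 -= -2·r0 → [0,-8,3,16]
  r3 -= 3·r0 → [0,8,-5,-4]
  r2 -= -4·r1 → [0,0,-1,4]
  r3 -= 4·r1 → [0,0,-1,8]
  r3 -= 1·r2 → [0,0,0,4]

L=[[1,0,0,0],[4,1,0,0],[-2,-4,1,0],[3,4,1,1]] U=[[4,1,1,1],[0,2,-1,-3],[0,0,-1,4],[0,0,0,4]]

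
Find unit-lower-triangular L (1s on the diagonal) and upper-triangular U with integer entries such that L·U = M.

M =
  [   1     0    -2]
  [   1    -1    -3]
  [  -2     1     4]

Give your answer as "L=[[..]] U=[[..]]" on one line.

  R1 -= 1·R0 → [0,-1,-1]
  R2 -= -2·R0 → [0,1,0]
  R2 -= -1·R1 → [0,0,-1]

L=[[1,0,0],[1,1,0],[-2,-1,1]] U=[[1,0,-2],[0,-1,-1],[0,0,-1]]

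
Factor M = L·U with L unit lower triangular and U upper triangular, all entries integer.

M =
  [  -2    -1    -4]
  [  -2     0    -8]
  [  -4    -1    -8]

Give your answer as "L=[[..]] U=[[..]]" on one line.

  R1 -= 1·R0 → [0,1,-4]
  R2 -= 2·R0 → [0,1,0]
  R2 -= 1·R1 → [0,0,4]

L=[[1,0,0],[1,1,0],[2,1,1]] U=[[-2,-1,-4],[0,1,-4],[0,0,4]]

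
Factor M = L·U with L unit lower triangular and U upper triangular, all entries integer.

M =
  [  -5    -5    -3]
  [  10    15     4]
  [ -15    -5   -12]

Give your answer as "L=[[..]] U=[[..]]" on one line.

L=[[1,0,0],[-2,1,0],[3,2,1]] U=[[-5,-5,-3],[0,5,-2],[0,0,1]]

  row1 -= -2·row0 → [0,5,-2]
  row2 -= 3·row0 → [0,10,-3]
  row2 -= 2·row1 → [0,0,1]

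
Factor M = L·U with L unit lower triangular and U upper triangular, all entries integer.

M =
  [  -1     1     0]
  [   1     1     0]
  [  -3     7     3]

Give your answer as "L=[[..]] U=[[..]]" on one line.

L=[[1,0,0],[-1,1,0],[3,2,1]] U=[[-1,1,0],[0,2,0],[0,0,3]]

  R1 -= -1·R0 → [0,2,0]
  R2 -= 3·R0 → [0,4,3]
  R2 -= 2·R1 → [0,0,3]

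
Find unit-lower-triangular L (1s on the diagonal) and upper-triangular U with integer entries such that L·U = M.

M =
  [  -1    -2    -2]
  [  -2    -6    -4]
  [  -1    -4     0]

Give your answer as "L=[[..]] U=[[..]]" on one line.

L=[[1,0,0],[2,1,0],[1,1,1]] U=[[-1,-2,-2],[0,-2,0],[0,0,2]]

  r1 -= 2·r0 → [0,-2,0]
  r2 -= 1·r0 → [0,-2,2]
  r2 -= 1·r1 → [0,0,2]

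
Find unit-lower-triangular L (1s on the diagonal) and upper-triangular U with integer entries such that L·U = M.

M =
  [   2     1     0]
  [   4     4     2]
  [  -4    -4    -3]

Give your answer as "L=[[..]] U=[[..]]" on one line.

L=[[1,0,0],[2,1,0],[-2,-1,1]] U=[[2,1,0],[0,2,2],[0,0,-1]]

  R1 -= 2·R0 → [0,2,2]
  R2 -= -2·R0 → [0,-2,-3]
  R2 -= -1·R1 → [0,0,-1]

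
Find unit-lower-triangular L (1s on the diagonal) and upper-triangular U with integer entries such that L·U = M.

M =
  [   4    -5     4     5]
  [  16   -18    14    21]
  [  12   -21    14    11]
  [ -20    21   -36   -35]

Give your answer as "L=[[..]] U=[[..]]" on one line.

L=[[1,0,0,0],[4,1,0,0],[3,-3,1,0],[-5,-2,5,1]] U=[[4,-5,4,5],[0,2,-2,1],[0,0,-4,-1],[0,0,0,-3]]

  r1 -= 4·r0 → [0,2,-2,1]
  r2 -= 3·r0 → [0,-6,2,-4]
  r3 -= -5·r0 → [0,-4,-16,-10]
  r2 -= -3·r1 → [0,0,-4,-1]
  r3 -= -2·r1 → [0,0,-20,-8]
  r3 -= 5·r2 → [0,0,0,-3]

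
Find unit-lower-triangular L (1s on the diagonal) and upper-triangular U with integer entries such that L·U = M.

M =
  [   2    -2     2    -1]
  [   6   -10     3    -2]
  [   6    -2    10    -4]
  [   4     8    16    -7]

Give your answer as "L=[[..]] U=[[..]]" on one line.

  row1 -= 3·row0 → [0,-4,-3,1]
  row2 -= 3·row0 → [0,4,4,-1]
  row3 -= 2·row0 → [0,12,12,-5]
  row2 -= -1·row1 → [0,0,1,0]
  row3 -= -3·row1 → [0,0,3,-2]
  row3 -= 3·row2 → [0,0,0,-2]

L=[[1,0,0,0],[3,1,0,0],[3,-1,1,0],[2,-3,3,1]] U=[[2,-2,2,-1],[0,-4,-3,1],[0,0,1,0],[0,0,0,-2]]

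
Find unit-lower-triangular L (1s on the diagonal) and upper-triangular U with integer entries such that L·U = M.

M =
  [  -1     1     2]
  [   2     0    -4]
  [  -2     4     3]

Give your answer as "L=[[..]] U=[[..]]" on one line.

L=[[1,0,0],[-2,1,0],[2,1,1]] U=[[-1,1,2],[0,2,0],[0,0,-1]]

  R1 -= -2·R0 → [0,2,0]
  R2 -= 2·R0 → [0,2,-1]
  R2 -= 1·R1 → [0,0,-1]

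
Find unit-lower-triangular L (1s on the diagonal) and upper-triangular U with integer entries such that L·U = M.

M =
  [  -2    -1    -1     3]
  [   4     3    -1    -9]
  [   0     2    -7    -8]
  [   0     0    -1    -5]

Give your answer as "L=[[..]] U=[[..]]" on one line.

L=[[1,0,0,0],[-2,1,0,0],[0,2,1,0],[0,0,1,1]] U=[[-2,-1,-1,3],[0,1,-3,-3],[0,0,-1,-2],[0,0,0,-3]]

  R1 -= -2·R0 → [0,1,-3,-3]
  R2 -= 0·R0 → [0,2,-7,-8]
  R3 -= 0·R0 → [0,0,-1,-5]
  R2 -= 2·R1 → [0,0,-1,-2]
  R3 -= 0·R1 → [0,0,-1,-5]
  R3 -= 1·R2 → [0,0,0,-3]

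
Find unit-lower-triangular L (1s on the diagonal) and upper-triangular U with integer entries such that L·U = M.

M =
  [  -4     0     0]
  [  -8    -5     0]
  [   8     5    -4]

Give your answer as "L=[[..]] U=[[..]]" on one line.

  row1 -= 2·row0 → [0,-5,0]
  row2 -= -2·row0 → [0,5,-4]
  row2 -= -1·row1 → [0,0,-4]

L=[[1,0,0],[2,1,0],[-2,-1,1]] U=[[-4,0,0],[0,-5,0],[0,0,-4]]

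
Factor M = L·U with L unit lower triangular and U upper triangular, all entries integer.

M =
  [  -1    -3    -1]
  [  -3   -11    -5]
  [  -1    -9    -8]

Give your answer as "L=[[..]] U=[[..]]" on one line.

L=[[1,0,0],[3,1,0],[1,3,1]] U=[[-1,-3,-1],[0,-2,-2],[0,0,-1]]

  row1 -= 3·row0 → [0,-2,-2]
  row2 -= 1·row0 → [0,-6,-7]
  row2 -= 3·row1 → [0,0,-1]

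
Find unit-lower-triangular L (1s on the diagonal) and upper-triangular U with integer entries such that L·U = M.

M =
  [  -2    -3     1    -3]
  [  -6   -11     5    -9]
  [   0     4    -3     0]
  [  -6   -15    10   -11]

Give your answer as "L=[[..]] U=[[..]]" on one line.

  R1 -= 3·R0 → [0,-2,2,0]
  R2 -= 0·R0 → [0,4,-3,0]
  R3 -= 3·R0 → [0,-6,7,-2]
  R2 -= -2·R1 → [0,0,1,0]
  R3 -= 3·R1 → [0,0,1,-2]
  R3 -= 1·R2 → [0,0,0,-2]

L=[[1,0,0,0],[3,1,0,0],[0,-2,1,0],[3,3,1,1]] U=[[-2,-3,1,-3],[0,-2,2,0],[0,0,1,0],[0,0,0,-2]]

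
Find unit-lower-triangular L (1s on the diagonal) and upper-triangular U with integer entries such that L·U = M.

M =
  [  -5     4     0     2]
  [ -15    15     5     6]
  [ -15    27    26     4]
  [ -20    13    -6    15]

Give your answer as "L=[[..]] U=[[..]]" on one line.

  R1 -= 3·R0 → [0,3,5,0]
  R2 -= 3·R0 → [0,15,26,-2]
  R3 -= 4·R0 → [0,-3,-6,7]
  R2 -= 5·R1 → [0,0,1,-2]
  R3 -= -1·R1 → [0,0,-1,7]
  R3 -= -1·R2 → [0,0,0,5]

L=[[1,0,0,0],[3,1,0,0],[3,5,1,0],[4,-1,-1,1]] U=[[-5,4,0,2],[0,3,5,0],[0,0,1,-2],[0,0,0,5]]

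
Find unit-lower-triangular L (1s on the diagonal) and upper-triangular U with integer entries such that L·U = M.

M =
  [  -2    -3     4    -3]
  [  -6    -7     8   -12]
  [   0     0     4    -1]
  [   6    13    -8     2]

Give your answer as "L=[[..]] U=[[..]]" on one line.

  r1 -= 3·r0 → [0,2,-4,-3]
  r2 -= 0·r0 → [0,0,4,-1]
  r3 -= -3·r0 → [0,4,4,-7]
  r2 -= 0·r1 → [0,0,4,-1]
  r3 -= 2·r1 → [0,0,12,-1]
  r3 -= 3·r2 → [0,0,0,2]

L=[[1,0,0,0],[3,1,0,0],[0,0,1,0],[-3,2,3,1]] U=[[-2,-3,4,-3],[0,2,-4,-3],[0,0,4,-1],[0,0,0,2]]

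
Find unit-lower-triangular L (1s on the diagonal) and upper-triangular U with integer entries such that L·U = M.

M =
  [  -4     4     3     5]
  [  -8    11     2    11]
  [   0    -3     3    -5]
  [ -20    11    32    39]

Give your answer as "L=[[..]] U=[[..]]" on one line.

L=[[1,0,0,0],[2,1,0,0],[0,-1,1,0],[5,-3,-5,1]] U=[[-4,4,3,5],[0,3,-4,1],[0,0,-1,-4],[0,0,0,-3]]

  R1 -= 2·R0 → [0,3,-4,1]
  R2 -= 0·R0 → [0,-3,3,-5]
  R3 -= 5·R0 → [0,-9,17,14]
  R2 -= -1·R1 → [0,0,-1,-4]
  R3 -= -3·R1 → [0,0,5,17]
  R3 -= -5·R2 → [0,0,0,-3]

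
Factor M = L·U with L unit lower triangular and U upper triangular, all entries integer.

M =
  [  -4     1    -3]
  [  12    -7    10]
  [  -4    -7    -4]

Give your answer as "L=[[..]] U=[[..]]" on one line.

L=[[1,0,0],[-3,1,0],[1,2,1]] U=[[-4,1,-3],[0,-4,1],[0,0,-3]]

  row1 -= -3·row0 → [0,-4,1]
  row2 -= 1·row0 → [0,-8,-1]
  row2 -= 2·row1 → [0,0,-3]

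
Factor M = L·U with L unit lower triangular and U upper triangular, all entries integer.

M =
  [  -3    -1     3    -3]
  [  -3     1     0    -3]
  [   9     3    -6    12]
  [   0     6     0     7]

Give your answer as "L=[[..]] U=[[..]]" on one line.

  R1 -= 1·R0 → [0,2,-3,0]
  R2 -= -3·R0 → [0,0,3,3]
  R3 -= 0·R0 → [0,6,0,7]
  R2 -= 0·R1 → [0,0,3,3]
  R3 -= 3·R1 → [0,0,9,7]
  R3 -= 3·R2 → [0,0,0,-2]

L=[[1,0,0,0],[1,1,0,0],[-3,0,1,0],[0,3,3,1]] U=[[-3,-1,3,-3],[0,2,-3,0],[0,0,3,3],[0,0,0,-2]]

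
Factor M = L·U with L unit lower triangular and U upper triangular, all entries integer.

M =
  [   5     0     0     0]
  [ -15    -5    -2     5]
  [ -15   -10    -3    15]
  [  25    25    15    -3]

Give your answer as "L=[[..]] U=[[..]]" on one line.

  r1 -= -3·r0 → [0,-5,-2,5]
  r2 -= -3·r0 → [0,-10,-3,15]
  r3 -= 5·r0 → [0,25,15,-3]
  r2 -= 2·r1 → [0,0,1,5]
  r3 -= -5·r1 → [0,0,5,22]
  r3 -= 5·r2 → [0,0,0,-3]

L=[[1,0,0,0],[-3,1,0,0],[-3,2,1,0],[5,-5,5,1]] U=[[5,0,0,0],[0,-5,-2,5],[0,0,1,5],[0,0,0,-3]]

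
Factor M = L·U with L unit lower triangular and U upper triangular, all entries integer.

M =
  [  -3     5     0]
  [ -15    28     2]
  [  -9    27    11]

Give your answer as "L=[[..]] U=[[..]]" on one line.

L=[[1,0,0],[5,1,0],[3,4,1]] U=[[-3,5,0],[0,3,2],[0,0,3]]

  row1 -= 5·row0 → [0,3,2]
  row2 -= 3·row0 → [0,12,11]
  row2 -= 4·row1 → [0,0,3]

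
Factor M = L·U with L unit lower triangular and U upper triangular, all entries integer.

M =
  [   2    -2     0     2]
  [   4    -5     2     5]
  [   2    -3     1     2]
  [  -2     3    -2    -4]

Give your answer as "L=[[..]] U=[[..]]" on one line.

L=[[1,0,0,0],[2,1,0,0],[1,1,1,0],[-1,-1,0,1]] U=[[2,-2,0,2],[0,-1,2,1],[0,0,-1,-1],[0,0,0,-1]]

  row1 -= 2·row0 → [0,-1,2,1]
  row2 -= 1·row0 → [0,-1,1,0]
  row3 -= -1·row0 → [0,1,-2,-2]
  row2 -= 1·row1 → [0,0,-1,-1]
  row3 -= -1·row1 → [0,0,0,-1]
  row3 -= 0·row2 → [0,0,0,-1]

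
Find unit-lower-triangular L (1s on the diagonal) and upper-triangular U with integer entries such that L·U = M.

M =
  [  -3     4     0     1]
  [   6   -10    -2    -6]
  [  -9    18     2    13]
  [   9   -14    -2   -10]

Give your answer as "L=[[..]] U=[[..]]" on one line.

L=[[1,0,0,0],[-2,1,0,0],[3,-3,1,0],[-3,1,0,1]] U=[[-3,4,0,1],[0,-2,-2,-4],[0,0,-4,-2],[0,0,0,-3]]

  R1 -= -2·R0 → [0,-2,-2,-4]
  R2 -= 3·R0 → [0,6,2,10]
  R3 -= -3·R0 → [0,-2,-2,-7]
  R2 -= -3·R1 → [0,0,-4,-2]
  R3 -= 1·R1 → [0,0,0,-3]
  R3 -= 0·R2 → [0,0,0,-3]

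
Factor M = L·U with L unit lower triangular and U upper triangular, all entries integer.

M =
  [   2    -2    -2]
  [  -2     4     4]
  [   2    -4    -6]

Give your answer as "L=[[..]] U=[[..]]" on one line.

L=[[1,0,0],[-1,1,0],[1,-1,1]] U=[[2,-2,-2],[0,2,2],[0,0,-2]]

  r1 -= -1·r0 → [0,2,2]
  r2 -= 1·r0 → [0,-2,-4]
  r2 -= -1·r1 → [0,0,-2]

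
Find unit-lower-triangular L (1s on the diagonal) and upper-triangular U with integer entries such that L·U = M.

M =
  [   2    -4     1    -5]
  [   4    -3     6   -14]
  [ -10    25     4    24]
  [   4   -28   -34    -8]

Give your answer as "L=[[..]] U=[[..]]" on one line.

L=[[1,0,0,0],[2,1,0,0],[-5,1,1,0],[2,-4,-4,1]] U=[[2,-4,1,-5],[0,5,4,-4],[0,0,5,3],[0,0,0,-2]]

  row1 -= 2·row0 → [0,5,4,-4]
  row2 -= -5·row0 → [0,5,9,-1]
  row3 -= 2·row0 → [0,-20,-36,2]
  row2 -= 1·row1 → [0,0,5,3]
  row3 -= -4·row1 → [0,0,-20,-14]
  row3 -= -4·row2 → [0,0,0,-2]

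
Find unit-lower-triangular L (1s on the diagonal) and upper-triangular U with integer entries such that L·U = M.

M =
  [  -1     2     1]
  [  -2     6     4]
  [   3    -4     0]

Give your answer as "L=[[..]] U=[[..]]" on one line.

L=[[1,0,0],[2,1,0],[-3,1,1]] U=[[-1,2,1],[0,2,2],[0,0,1]]

  R1 -= 2·R0 → [0,2,2]
  R2 -= -3·R0 → [0,2,3]
  R2 -= 1·R1 → [0,0,1]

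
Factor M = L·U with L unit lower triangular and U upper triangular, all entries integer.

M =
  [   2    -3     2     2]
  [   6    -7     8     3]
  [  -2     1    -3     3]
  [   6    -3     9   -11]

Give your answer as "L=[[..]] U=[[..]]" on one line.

  R1 -= 3·R0 → [0,2,2,-3]
  R2 -= -1·R0 → [0,-2,-1,5]
  R3 -= 3·R0 → [0,6,3,-17]
  R2 -= -1·R1 → [0,0,1,2]
  R3 -= 3·R1 → [0,0,-3,-8]
  R3 -= -3·R2 → [0,0,0,-2]

L=[[1,0,0,0],[3,1,0,0],[-1,-1,1,0],[3,3,-3,1]] U=[[2,-3,2,2],[0,2,2,-3],[0,0,1,2],[0,0,0,-2]]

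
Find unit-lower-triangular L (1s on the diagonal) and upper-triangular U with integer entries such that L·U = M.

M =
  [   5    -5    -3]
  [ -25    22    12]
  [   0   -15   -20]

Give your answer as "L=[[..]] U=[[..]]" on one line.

  R1 -= -5·R0 → [0,-3,-3]
  R2 -= 0·R0 → [0,-15,-20]
  R2 -= 5·R1 → [0,0,-5]

L=[[1,0,0],[-5,1,0],[0,5,1]] U=[[5,-5,-3],[0,-3,-3],[0,0,-5]]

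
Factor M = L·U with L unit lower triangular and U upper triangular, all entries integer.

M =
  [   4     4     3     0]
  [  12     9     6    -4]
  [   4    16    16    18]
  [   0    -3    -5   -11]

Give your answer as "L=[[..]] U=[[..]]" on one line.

  r1 -= 3·r0 → [0,-3,-3,-4]
  r2 -= 1·r0 → [0,12,13,18]
  r3 -= 0·r0 → [0,-3,-5,-11]
  r2 -= -4·r1 → [0,0,1,2]
  r3 -= 1·r1 → [0,0,-2,-7]
  r3 -= -2·r2 → [0,0,0,-3]

L=[[1,0,0,0],[3,1,0,0],[1,-4,1,0],[0,1,-2,1]] U=[[4,4,3,0],[0,-3,-3,-4],[0,0,1,2],[0,0,0,-3]]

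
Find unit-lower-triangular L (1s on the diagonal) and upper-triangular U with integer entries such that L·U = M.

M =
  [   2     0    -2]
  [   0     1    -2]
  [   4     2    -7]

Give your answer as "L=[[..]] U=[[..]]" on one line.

  R1 -= 0·R0 → [0,1,-2]
  R2 -= 2·R0 → [0,2,-3]
  R2 -= 2·R1 → [0,0,1]

L=[[1,0,0],[0,1,0],[2,2,1]] U=[[2,0,-2],[0,1,-2],[0,0,1]]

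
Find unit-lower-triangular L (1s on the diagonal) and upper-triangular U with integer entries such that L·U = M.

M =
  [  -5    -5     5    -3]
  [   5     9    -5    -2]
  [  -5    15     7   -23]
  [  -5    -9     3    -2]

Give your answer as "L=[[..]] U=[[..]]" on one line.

L=[[1,0,0,0],[-1,1,0,0],[1,5,1,0],[1,-1,-1,1]] U=[[-5,-5,5,-3],[0,4,0,-5],[0,0,2,5],[0,0,0,1]]

  r1 -= -1·r0 → [0,4,0,-5]
  r2 -= 1·r0 → [0,20,2,-20]
  r3 -= 1·r0 → [0,-4,-2,1]
  r2 -= 5·r1 → [0,0,2,5]
  r3 -= -1·r1 → [0,0,-2,-4]
  r3 -= -1·r2 → [0,0,0,1]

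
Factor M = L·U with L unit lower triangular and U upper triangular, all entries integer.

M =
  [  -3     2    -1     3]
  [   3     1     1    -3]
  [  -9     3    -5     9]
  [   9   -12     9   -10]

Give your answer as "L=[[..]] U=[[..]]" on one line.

L=[[1,0,0,0],[-1,1,0,0],[3,-1,1,0],[-3,-2,-3,1]] U=[[-3,2,-1,3],[0,3,0,0],[0,0,-2,0],[0,0,0,-1]]

  R1 -= -1·R0 → [0,3,0,0]
  R2 -= 3·R0 → [0,-3,-2,0]
  R3 -= -3·R0 → [0,-6,6,-1]
  R2 -= -1·R1 → [0,0,-2,0]
  R3 -= -2·R1 → [0,0,6,-1]
  R3 -= -3·R2 → [0,0,0,-1]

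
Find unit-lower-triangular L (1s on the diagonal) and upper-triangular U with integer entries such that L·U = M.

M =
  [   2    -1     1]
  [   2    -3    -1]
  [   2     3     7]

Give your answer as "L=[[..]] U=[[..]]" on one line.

  r1 -= 1·r0 → [0,-2,-2]
  r2 -= 1·r0 → [0,4,6]
  r2 -= -2·r1 → [0,0,2]

L=[[1,0,0],[1,1,0],[1,-2,1]] U=[[2,-1,1],[0,-2,-2],[0,0,2]]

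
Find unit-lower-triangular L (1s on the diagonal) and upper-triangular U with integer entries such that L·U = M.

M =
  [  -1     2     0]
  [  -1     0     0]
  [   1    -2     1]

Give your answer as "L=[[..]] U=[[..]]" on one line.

L=[[1,0,0],[1,1,0],[-1,0,1]] U=[[-1,2,0],[0,-2,0],[0,0,1]]

  r1 -= 1·r0 → [0,-2,0]
  r2 -= -1·r0 → [0,0,1]
  r2 -= 0·r1 → [0,0,1]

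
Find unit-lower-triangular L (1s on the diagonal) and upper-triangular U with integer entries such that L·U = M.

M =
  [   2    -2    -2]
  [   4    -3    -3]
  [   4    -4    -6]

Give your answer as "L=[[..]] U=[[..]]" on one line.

  r1 -= 2·r0 → [0,1,1]
  r2 -= 2·r0 → [0,0,-2]
  r2 -= 0·r1 → [0,0,-2]

L=[[1,0,0],[2,1,0],[2,0,1]] U=[[2,-2,-2],[0,1,1],[0,0,-2]]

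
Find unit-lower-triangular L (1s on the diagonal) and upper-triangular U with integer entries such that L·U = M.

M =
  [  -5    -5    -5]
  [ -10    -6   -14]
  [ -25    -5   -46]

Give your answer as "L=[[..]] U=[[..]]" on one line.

L=[[1,0,0],[2,1,0],[5,5,1]] U=[[-5,-5,-5],[0,4,-4],[0,0,-1]]

  row1 -= 2·row0 → [0,4,-4]
  row2 -= 5·row0 → [0,20,-21]
  row2 -= 5·row1 → [0,0,-1]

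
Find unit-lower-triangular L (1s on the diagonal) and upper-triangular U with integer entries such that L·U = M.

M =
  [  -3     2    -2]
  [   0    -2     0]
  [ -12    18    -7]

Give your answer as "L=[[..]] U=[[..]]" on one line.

  r1 -= 0·r0 → [0,-2,0]
  r2 -= 4·r0 → [0,10,1]
  r2 -= -5·r1 → [0,0,1]

L=[[1,0,0],[0,1,0],[4,-5,1]] U=[[-3,2,-2],[0,-2,0],[0,0,1]]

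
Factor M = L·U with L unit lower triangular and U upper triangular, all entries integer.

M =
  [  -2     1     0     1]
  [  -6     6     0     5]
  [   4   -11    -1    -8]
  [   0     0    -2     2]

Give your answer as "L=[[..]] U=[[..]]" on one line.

L=[[1,0,0,0],[3,1,0,0],[-2,-3,1,0],[0,0,2,1]] U=[[-2,1,0,1],[0,3,0,2],[0,0,-1,0],[0,0,0,2]]

  row1 -= 3·row0 → [0,3,0,2]
  row2 -= -2·row0 → [0,-9,-1,-6]
  row3 -= 0·row0 → [0,0,-2,2]
  row2 -= -3·row1 → [0,0,-1,0]
  row3 -= 0·row1 → [0,0,-2,2]
  row3 -= 2·row2 → [0,0,0,2]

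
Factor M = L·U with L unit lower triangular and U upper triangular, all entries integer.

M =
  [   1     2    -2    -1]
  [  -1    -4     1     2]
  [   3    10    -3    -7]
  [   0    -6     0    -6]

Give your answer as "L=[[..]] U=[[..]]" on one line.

  row1 -= -1·row0 → [0,-2,-1,1]
  row2 -= 3·row0 → [0,4,3,-4]
  row3 -= 0·row0 → [0,-6,0,-6]
  row2 -= -2·row1 → [0,0,1,-2]
  row3 -= 3·row1 → [0,0,3,-9]
  row3 -= 3·row2 → [0,0,0,-3]

L=[[1,0,0,0],[-1,1,0,0],[3,-2,1,0],[0,3,3,1]] U=[[1,2,-2,-1],[0,-2,-1,1],[0,0,1,-2],[0,0,0,-3]]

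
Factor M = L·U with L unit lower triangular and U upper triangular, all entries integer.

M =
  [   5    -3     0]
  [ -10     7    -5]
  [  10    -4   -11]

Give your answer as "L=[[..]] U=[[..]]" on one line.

  r1 -= -2·r0 → [0,1,-5]
  r2 -= 2·r0 → [0,2,-11]
  r2 -= 2·r1 → [0,0,-1]

L=[[1,0,0],[-2,1,0],[2,2,1]] U=[[5,-3,0],[0,1,-5],[0,0,-1]]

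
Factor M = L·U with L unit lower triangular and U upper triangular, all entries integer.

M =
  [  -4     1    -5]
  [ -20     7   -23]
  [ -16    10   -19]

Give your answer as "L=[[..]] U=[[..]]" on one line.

  row1 -= 5·row0 → [0,2,2]
  row2 -= 4·row0 → [0,6,1]
  row2 -= 3·row1 → [0,0,-5]

L=[[1,0,0],[5,1,0],[4,3,1]] U=[[-4,1,-5],[0,2,2],[0,0,-5]]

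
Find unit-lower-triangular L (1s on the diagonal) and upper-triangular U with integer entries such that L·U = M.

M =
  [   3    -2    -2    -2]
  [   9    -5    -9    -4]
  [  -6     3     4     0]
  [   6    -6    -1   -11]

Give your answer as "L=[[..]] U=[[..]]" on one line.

L=[[1,0,0,0],[3,1,0,0],[-2,-1,1,0],[2,-2,1,1]] U=[[3,-2,-2,-2],[0,1,-3,2],[0,0,-3,-2],[0,0,0,-1]]

  R1 -= 3·R0 → [0,1,-3,2]
  R2 -= -2·R0 → [0,-1,0,-4]
  R3 -= 2·R0 → [0,-2,3,-7]
  R2 -= -1·R1 → [0,0,-3,-2]
  R3 -= -2·R1 → [0,0,-3,-3]
  R3 -= 1·R2 → [0,0,0,-1]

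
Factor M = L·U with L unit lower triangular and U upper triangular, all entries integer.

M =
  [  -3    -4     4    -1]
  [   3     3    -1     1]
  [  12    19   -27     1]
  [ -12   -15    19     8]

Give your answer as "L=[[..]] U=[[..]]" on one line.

  row1 -= -1·row0 → [0,-1,3,0]
  row2 -= -4·row0 → [0,3,-11,-3]
  row3 -= 4·row0 → [0,1,3,12]
  row2 -= -3·row1 → [0,0,-2,-3]
  row3 -= -1·row1 → [0,0,6,12]
  row3 -= -3·row2 → [0,0,0,3]

L=[[1,0,0,0],[-1,1,0,0],[-4,-3,1,0],[4,-1,-3,1]] U=[[-3,-4,4,-1],[0,-1,3,0],[0,0,-2,-3],[0,0,0,3]]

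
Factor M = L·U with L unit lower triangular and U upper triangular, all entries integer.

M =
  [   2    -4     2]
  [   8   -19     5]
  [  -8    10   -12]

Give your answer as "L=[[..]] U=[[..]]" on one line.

  R1 -= 4·R0 → [0,-3,-3]
  R2 -= -4·R0 → [0,-6,-4]
  R2 -= 2·R1 → [0,0,2]

L=[[1,0,0],[4,1,0],[-4,2,1]] U=[[2,-4,2],[0,-3,-3],[0,0,2]]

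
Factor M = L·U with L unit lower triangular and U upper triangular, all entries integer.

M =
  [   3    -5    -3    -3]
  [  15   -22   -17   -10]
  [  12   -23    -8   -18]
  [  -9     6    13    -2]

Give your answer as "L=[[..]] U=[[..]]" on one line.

L=[[1,0,0,0],[5,1,0,0],[4,-1,1,0],[-3,-3,-1,1]] U=[[3,-5,-3,-3],[0,3,-2,5],[0,0,2,-1],[0,0,0,3]]

  row1 -= 5·row0 → [0,3,-2,5]
  row2 -= 4·row0 → [0,-3,4,-6]
  row3 -= -3·row0 → [0,-9,4,-11]
  row2 -= -1·row1 → [0,0,2,-1]
  row3 -= -3·row1 → [0,0,-2,4]
  row3 -= -1·row2 → [0,0,0,3]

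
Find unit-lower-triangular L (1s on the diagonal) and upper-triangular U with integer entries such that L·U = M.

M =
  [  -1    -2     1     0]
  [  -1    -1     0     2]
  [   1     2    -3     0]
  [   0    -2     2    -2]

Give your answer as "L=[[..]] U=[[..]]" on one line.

  r1 -= 1·r0 → [0,1,-1,2]
  r2 -= -1·r0 → [0,0,-2,0]
  r3 -= 0·r0 → [0,-2,2,-2]
  r2 -= 0·r1 → [0,0,-2,0]
  r3 -= -2·r1 → [0,0,0,2]
  r3 -= 0·r2 → [0,0,0,2]

L=[[1,0,0,0],[1,1,0,0],[-1,0,1,0],[0,-2,0,1]] U=[[-1,-2,1,0],[0,1,-1,2],[0,0,-2,0],[0,0,0,2]]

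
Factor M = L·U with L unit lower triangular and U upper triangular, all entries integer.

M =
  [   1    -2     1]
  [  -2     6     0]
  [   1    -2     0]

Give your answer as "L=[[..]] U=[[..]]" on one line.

L=[[1,0,0],[-2,1,0],[1,0,1]] U=[[1,-2,1],[0,2,2],[0,0,-1]]

  row1 -= -2·row0 → [0,2,2]
  row2 -= 1·row0 → [0,0,-1]
  row2 -= 0·row1 → [0,0,-1]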